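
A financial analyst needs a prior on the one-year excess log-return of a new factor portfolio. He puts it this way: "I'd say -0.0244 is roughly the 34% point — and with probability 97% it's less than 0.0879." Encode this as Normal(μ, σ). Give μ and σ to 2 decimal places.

For Normal(μ,σ), the p-quantile is μ + z_p·σ. Here z_{0.34} = -0.4125, z_{0.97} = 1.881.
So -0.0244 = μ − 0.4125σ and 0.0879 = μ + 1.881σ.
Subtracting: σ = (0.0879 − -0.0244)/(1.881 − (-0.4125)) = 0.05.
Then μ = -0.0244 − (-0.4125)·0.05 = -0.00.

μ = -0.00, σ = 0.05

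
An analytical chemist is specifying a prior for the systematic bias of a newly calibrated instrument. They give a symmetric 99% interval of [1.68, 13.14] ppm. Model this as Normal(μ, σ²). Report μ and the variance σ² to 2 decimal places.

μ = 7.41, σ² = 4.95

A symmetric 99% interval runs μ ± z·σ with z = 2.576.
Half-width = 5.73, so σ = 5.73/2.576 = 2.225 and σ² = 4.95.
μ is the interval midpoint, 7.41.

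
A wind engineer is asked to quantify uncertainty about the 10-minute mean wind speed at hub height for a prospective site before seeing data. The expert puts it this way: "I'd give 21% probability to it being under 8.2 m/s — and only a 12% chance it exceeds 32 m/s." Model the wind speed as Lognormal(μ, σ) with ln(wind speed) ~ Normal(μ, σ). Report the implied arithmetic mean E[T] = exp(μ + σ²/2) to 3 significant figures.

E[T] ≈ 18.1 m/s

If T ~ Lognormal(μ,σ) then ln T ~ Normal(μ,σ), so the p-quantile of ln T is μ + z_p·σ.
ln(8.2) = 2.104 and ln(32) = 3.466; z_{0.21} = -0.8064, z_{0.88} = 1.175.
σ = (3.466 − 2.104)/(1.175 − (-0.8064)) = 0.687.
μ = 2.104 − (-0.8064)·0.687 = 2.658.
E[T] = exp(μ + σ²/2) = exp(2.658 + 0.2361) = 18.1 m/s.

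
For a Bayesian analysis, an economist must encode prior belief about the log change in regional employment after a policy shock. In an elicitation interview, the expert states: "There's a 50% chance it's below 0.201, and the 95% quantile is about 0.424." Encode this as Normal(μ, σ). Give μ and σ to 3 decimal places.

μ = 0.201, σ = 0.136

The p-quantile of Normal(μ,σ) is μ + z_p·σ, with z_{0.5} = 0 and z_{0.95} = 1.645.
Eliminate σ: μ = (z₂·x₁ − z₁·x₂)/(z₂ − z₁) = (1.645·0.201 − (0)·0.424)/1.645 = 0.201.
Then σ = (x₂ − x₁)/(z₂ − z₁) = (0.424 − 0.201)/1.645 = 0.136.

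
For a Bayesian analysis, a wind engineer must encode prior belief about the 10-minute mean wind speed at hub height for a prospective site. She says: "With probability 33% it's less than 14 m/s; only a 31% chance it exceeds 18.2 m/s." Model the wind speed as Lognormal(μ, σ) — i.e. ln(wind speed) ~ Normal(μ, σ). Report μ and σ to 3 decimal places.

μ ≈ 2.762, σ ≈ 0.280

If T ~ Lognormal(μ,σ) then ln T ~ Normal(μ,σ), so the p-quantile of ln T is μ + z_p·σ.
ln(14) = 2.639 and ln(18.2) = 2.901; z_{0.33} = -0.4399, z_{0.69} = 0.4959.
σ = (2.901 − 2.639)/(0.4959 − (-0.4399)) = 0.280.
μ = 2.639 − (-0.4399)·0.280 = 2.762.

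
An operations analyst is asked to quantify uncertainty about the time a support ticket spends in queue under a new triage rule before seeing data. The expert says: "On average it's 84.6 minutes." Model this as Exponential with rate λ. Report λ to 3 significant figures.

λ ≈ 0.0118

Exponential mean = 1/λ, so λ = 1/84.6 = 0.0118.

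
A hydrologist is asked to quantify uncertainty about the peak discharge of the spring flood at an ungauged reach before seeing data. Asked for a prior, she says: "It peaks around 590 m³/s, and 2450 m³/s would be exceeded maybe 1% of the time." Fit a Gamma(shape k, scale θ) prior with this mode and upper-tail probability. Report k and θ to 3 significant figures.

k ≈ 3.04, θ ≈ 289

Gamma(k,θ) with k>1 has mode (k−1)θ, so θ = 590/(k−1).
Need P(X < 2450) = 0.99 with θ tied to k this way. Start at k = 2, θ = 590: P(X<2450) ≈ 0.919.
Too low — raise k to concentrate. Iterating converges to k ≈ 3.04.
Then θ = 590/(3.04−1) ≈ 289.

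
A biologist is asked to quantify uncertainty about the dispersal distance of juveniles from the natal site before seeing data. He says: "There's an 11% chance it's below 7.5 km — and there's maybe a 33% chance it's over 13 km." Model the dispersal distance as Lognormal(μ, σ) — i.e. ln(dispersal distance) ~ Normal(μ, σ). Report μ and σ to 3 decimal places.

If T ~ Lognormal(μ,σ) then ln T ~ Normal(μ,σ), so the p-quantile of ln T is μ + z_p·σ.
ln(7.5) = 2.015 and ln(13) = 2.565; z_{0.11} = -1.227, z_{0.67} = 0.4399.
σ = (2.565 − 2.015)/(0.4399 − (-1.227)) = 0.330.
μ = 2.015 − (-1.227)·0.330 = 2.420.

μ ≈ 2.420, σ ≈ 0.330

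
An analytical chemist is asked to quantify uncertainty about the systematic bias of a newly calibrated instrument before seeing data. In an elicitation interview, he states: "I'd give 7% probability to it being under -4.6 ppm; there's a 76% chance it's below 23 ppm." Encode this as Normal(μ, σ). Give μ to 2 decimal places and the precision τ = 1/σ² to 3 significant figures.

μ = 14.07, τ = 0.00625

The p-quantile of Normal(μ,σ) is μ + z_p·σ, with z_{0.07} = -1.476 and z_{0.76} = 0.7063.
Eliminate σ: μ = (z₂·x₁ − z₁·x₂)/(z₂ − z₁) = (0.7063·-4.6 − (-1.476)·23)/2.182 = 14.07.
Then σ = (x₂ − x₁)/(z₂ − z₁) = (23 − -4.6)/2.182 = 12.65.
Precision τ = 1/σ² = 1/12.65² = 0.00625.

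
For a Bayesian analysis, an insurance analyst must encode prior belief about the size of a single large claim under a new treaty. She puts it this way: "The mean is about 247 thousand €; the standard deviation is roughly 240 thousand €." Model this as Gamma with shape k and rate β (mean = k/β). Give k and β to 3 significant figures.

k ≈ 1.06, β ≈ 0.00429

For Gamma(k, rate β): mean = k/β, variance = k/β², so CV = 1/√k.
CV = SD/mean = 240/247 = 0.9717, hence k = 1/CV² = 1.06.
Then β = k/mean = 1.06/247 = 0.00429.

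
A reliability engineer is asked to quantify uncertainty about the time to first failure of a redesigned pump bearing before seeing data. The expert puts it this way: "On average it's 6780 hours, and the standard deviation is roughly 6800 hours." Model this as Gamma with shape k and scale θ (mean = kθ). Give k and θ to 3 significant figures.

k ≈ 0.994, θ ≈ 6820

For Gamma(k, scale θ): mean = kθ, variance = kθ², so CV = 1/√k.
CV = SD/mean = 6800/6780 = 1.003, hence k = 1/CV² = 0.994.
Then θ = mean/k = 6780/0.994 = 6820.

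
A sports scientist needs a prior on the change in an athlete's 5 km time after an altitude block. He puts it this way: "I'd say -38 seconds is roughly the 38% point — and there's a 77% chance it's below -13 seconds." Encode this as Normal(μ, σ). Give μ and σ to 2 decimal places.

For Normal(μ,σ), the p-quantile is μ + z_p·σ. Here z_{0.38} = -0.3055, z_{0.77} = 0.7388.
So -38 = μ − 0.3055σ and -13 = μ + 0.7388σ.
Subtracting: σ = (-13 − -38)/(0.7388 − (-0.3055)) = 23.94.
Then μ = -38 − (-0.3055)·23.94 = -30.69.

μ = -30.69, σ = 23.94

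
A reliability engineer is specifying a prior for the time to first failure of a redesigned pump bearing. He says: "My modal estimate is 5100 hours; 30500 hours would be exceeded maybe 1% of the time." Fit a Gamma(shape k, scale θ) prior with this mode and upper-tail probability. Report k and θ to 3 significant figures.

Gamma(k,θ) with k>1 has mode (k−1)θ, so θ = 5100/(k−1).
Need P(X < 30500) = 0.99 with θ tied to k this way. Start at k = 2, θ = 5100: P(X<30500) ≈ 0.982.
Too low — raise k to concentrate. Iterating converges to k ≈ 2.16.
Then θ = 5100/(2.16−1) ≈ 4400.

k ≈ 2.16, θ ≈ 4400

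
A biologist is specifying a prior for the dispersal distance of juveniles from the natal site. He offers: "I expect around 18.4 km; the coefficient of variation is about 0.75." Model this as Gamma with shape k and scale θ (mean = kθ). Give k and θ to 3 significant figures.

k ≈ 1.78, θ ≈ 10.3

For Gamma(k, scale θ): mean = kθ, variance = kθ², so CV = 1/√k.
CV = 0.75, hence k = 1/CV² = 1.78.
Then θ = mean/k = 18.4/1.78 = 10.3.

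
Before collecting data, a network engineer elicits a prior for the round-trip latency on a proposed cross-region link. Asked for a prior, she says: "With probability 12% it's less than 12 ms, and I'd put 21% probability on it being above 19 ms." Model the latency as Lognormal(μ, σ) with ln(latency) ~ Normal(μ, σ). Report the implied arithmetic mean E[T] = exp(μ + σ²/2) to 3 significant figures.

E[T] ≈ 16.2 ms

If T ~ Lognormal(μ,σ) then ln T ~ Normal(μ,σ), so the p-quantile of ln T is μ + z_p·σ.
ln(12) = 2.485 and ln(19) = 2.944; z_{0.12} = -1.175, z_{0.79} = 0.8064.
σ = (2.944 − 2.485)/(0.8064 − (-1.175)) = 0.232.
μ = 2.485 − (-1.175)·0.232 = 2.757.
E[T] = exp(μ + σ²/2) = exp(2.757 + 0.0269) = 16.2 ms.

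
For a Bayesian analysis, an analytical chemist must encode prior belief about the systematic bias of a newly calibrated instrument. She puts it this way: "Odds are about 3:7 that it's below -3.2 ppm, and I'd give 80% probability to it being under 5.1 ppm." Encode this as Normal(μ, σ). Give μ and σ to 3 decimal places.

μ = -0.014, σ = 6.076

The p-quantile of Normal(μ,σ) is μ + z_p·σ, with z_{0.3} = -0.5244 and z_{0.8} = 0.8416.
Eliminate σ: μ = (z₂·x₁ − z₁·x₂)/(z₂ − z₁) = (0.8416·-3.2 − (-0.5244)·5.1)/1.366 = -0.014.
Then σ = (x₂ − x₁)/(z₂ − z₁) = (5.1 − -3.2)/1.366 = 6.076.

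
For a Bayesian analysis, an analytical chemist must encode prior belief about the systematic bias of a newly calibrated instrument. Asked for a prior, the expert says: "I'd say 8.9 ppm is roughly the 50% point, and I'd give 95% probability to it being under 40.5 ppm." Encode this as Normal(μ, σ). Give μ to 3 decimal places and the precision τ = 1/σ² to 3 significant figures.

μ = 8.900, τ = 0.00271

For Normal(μ,σ), the p-quantile is μ + z_p·σ. Here z_{0.5} = 0, z_{0.95} = 1.645.
So 8.9 = μ + 0σ and 40.5 = μ + 1.645σ.
Subtracting: σ = (40.5 − 8.9)/(1.645 − (0)) = 19.211.
Then μ = 8.9 − (0)·19.211 = 8.900.
Precision τ = 1/σ² = 1/19.21² = 0.00271.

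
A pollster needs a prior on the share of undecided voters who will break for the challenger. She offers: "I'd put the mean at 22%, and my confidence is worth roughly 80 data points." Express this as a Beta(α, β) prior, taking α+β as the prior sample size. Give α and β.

α = 17.6, β = 62.4

Under the effective-sample-size interpretation, Beta(α, β) has prior mean α/(α+β) and prior sample size α+β.
So α+β = 80 and α/(α+β) = 0.22, giving α = 0.22·80 = 17.6 and β = 80 − 17.6 = 62.4.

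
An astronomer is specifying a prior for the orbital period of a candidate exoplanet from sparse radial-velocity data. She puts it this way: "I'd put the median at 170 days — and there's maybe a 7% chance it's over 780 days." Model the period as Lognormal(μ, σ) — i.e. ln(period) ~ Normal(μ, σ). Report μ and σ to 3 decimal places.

If T ~ Lognormal(μ,σ) then ln T ~ Normal(μ,σ), so the p-quantile of ln T is μ + z_p·σ.
ln(170) = 5.136 and ln(780) = 6.659; z_{0.5} = 0, z_{0.93} = 1.476.
σ = (6.659 − 5.136)/(1.476 − (0)) = 1.032.
μ = 5.136 − (0)·1.032 = 5.136.

μ ≈ 5.136, σ ≈ 1.032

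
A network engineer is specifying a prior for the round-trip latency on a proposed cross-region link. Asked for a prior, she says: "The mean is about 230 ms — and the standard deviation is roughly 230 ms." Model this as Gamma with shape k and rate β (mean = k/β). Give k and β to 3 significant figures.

k ≈ 1, β ≈ 0.00435

For Gamma(k, rate β): mean = k/β, variance = k/β², so CV = 1/√k.
CV = SD/mean = 230/230 = 1, hence k = 1/CV² = 1.
Then β = k/mean = 1/230 = 0.00435.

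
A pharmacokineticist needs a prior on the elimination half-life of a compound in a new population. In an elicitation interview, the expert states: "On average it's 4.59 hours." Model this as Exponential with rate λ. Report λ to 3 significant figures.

Exponential mean = 1/λ, so λ = 1/4.59 = 0.218.

λ ≈ 0.218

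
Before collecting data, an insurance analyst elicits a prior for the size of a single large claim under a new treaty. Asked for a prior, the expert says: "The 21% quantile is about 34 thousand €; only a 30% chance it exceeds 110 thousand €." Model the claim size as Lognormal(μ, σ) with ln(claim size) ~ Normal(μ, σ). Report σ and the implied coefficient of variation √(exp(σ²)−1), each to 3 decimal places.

If T ~ Lognormal(μ,σ) then ln T ~ Normal(μ,σ), so the p-quantile of ln T is μ + z_p·σ.
ln(34) = 3.526 and ln(110) = 4.7; z_{0.21} = -0.8064, z_{0.7} = 0.5244.
σ = (4.7 − 3.526)/(0.5244 − (-0.8064)) = 0.882.
μ = 3.526 − (-0.8064)·0.882 = 4.238.
CV = √(exp(σ²)−1) = √(exp(0.7784)−1) = 1.085.

σ ≈ 0.882, CV ≈ 1.085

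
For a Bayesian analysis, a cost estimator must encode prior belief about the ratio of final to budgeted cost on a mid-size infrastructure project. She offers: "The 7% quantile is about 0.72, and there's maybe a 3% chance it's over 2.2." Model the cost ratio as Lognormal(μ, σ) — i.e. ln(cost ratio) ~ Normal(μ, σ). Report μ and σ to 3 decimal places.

μ ≈ 0.163, σ ≈ 0.333

If T ~ Lognormal(μ,σ) then ln T ~ Normal(μ,σ), so the p-quantile of ln T is μ + z_p·σ.
ln(0.72) = -0.3285 and ln(2.2) = 0.7885; z_{0.07} = -1.476, z_{0.97} = 1.881.
σ = (0.7885 − -0.3285)/(1.881 − (-1.476)) = 0.333.
μ = -0.3285 − (-1.476)·0.333 = 0.163.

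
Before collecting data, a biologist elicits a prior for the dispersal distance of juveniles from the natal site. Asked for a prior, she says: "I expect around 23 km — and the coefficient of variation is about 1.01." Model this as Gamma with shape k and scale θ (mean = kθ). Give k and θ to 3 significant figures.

For Gamma(k, scale θ): mean = kθ, variance = kθ², so CV = 1/√k.
CV = 1.01, hence k = 1/CV² = 0.98.
Then θ = mean/k = 23/0.98 = 23.5.

k ≈ 0.98, θ ≈ 23.5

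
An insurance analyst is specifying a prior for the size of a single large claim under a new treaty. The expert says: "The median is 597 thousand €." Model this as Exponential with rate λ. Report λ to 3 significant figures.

λ ≈ 0.00116

Exponential median = ln 2 / λ, so λ = ln 2 / 597.0 = 0.00116.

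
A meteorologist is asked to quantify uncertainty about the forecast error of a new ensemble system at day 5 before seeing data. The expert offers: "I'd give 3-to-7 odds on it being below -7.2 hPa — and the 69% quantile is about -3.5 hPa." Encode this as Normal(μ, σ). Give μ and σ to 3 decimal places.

μ = -5.298, σ = 3.627

The p-quantile of Normal(μ,σ) is μ + z_p·σ, with z_{0.3} = -0.5244 and z_{0.69} = 0.4959.
Eliminate σ: μ = (z₂·x₁ − z₁·x₂)/(z₂ − z₁) = (0.4959·-7.2 − (-0.5244)·-3.5)/1.02 = -5.298.
Then σ = (x₂ − x₁)/(z₂ − z₁) = (-3.5 − -7.2)/1.02 = 3.627.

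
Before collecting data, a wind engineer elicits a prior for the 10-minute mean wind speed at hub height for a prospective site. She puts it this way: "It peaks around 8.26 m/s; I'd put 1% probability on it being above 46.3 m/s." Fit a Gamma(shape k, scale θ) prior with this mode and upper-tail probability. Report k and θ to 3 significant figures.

Gamma(k,θ) with k>1 has mode (k−1)θ, so θ = 8.26/(k−1).
Need P(X < 46.3) = 0.99 with θ tied to k this way. Start at k = 2, θ = 8.26: P(X<46.3) ≈ 0.976.
Too low — raise k to concentrate. Iterating converges to k ≈ 2.27.
Then θ = 8.26/(2.27−1) ≈ 6.48.

k ≈ 2.27, θ ≈ 6.48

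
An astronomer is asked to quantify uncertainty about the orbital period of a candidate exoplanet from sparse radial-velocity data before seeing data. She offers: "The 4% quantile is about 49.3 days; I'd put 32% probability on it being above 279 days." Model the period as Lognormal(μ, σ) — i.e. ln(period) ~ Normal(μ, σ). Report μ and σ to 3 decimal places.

μ ≈ 5.266, σ ≈ 0.781

If T ~ Lognormal(μ,σ) then ln T ~ Normal(μ,σ), so the p-quantile of ln T is μ + z_p·σ.
ln(49.3) = 3.898 and ln(279) = 5.631; z_{0.04} = -1.751, z_{0.68} = 0.4677.
σ = (5.631 − 3.898)/(0.4677 − (-1.751)) = 0.781.
μ = 3.898 − (-1.751)·0.781 = 5.266.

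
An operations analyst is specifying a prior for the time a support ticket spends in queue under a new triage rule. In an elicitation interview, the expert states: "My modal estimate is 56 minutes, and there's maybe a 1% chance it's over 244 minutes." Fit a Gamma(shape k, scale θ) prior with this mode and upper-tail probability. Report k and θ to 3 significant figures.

Gamma(k,θ) with k>1 has mode (k−1)θ, so θ = 56/(k−1).
Need P(X < 244) = 0.99 with θ tied to k this way. Start at k = 2, θ = 56: P(X<244) ≈ 0.931.
Too low — raise k to concentrate. Iterating converges to k ≈ 2.88.
Then θ = 56/(2.88−1) ≈ 29.7.

k ≈ 2.88, θ ≈ 29.7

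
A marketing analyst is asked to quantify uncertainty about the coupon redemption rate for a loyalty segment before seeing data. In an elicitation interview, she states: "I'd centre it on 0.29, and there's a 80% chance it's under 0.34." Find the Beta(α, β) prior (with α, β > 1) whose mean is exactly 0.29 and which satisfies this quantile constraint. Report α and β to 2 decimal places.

α ≈ 16.40, β ≈ 40.16

With mean 0.29 fixed, write α = 0.29s, β = 0.71s where s = α+β.
Need P(θ < 0.34) = 0.8 under Beta(0.29s, 0.71s). Normal approximation: (q−m)/√(m(1−m)/s) ≈ z_{0.8} = 0.842, so s ≈ 0.29·0.71·(0.842)²/(0.34−0.29)² = 58.3.
At s = 58.3: P(θ<0.34) ≈ 0.803. Adjusting to match 0.8 gives s ≈ 56.57.
So α = 0.29·56.57 ≈ 16.40, β = 0.71·56.57 ≈ 40.16.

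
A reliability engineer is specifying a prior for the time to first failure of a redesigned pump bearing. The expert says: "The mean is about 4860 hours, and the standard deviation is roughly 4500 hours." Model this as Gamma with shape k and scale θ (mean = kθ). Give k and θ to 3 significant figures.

k ≈ 1.17, θ ≈ 4170

For Gamma(k, scale θ): mean = kθ, variance = kθ², so CV = 1/√k.
CV = SD/mean = 4500/4860 = 0.9259, hence k = 1/CV² = 1.17.
Then θ = mean/k = 4860/1.17 = 4170.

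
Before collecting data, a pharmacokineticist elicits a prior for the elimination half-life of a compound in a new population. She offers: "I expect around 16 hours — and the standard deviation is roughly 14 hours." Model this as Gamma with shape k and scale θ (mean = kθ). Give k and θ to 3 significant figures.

For Gamma(k, scale θ): mean = kθ, variance = kθ², so CV = 1/√k.
CV = SD/mean = 14/16 = 0.875, hence k = 1/CV² = 1.31.
Then θ = mean/k = 16/1.31 = 12.2.

k ≈ 1.31, θ ≈ 12.2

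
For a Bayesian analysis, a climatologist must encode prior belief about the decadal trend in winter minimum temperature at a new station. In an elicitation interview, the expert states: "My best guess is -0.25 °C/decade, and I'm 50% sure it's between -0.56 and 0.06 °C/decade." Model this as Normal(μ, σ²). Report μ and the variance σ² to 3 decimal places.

A symmetric 50% interval runs μ ± z·σ with z = 0.6745.
Half-width = 0.31, so σ = 0.31/0.6745 = 0.4596 and σ² = 0.211.
μ is the stated best guess, -0.250.

μ = -0.250, σ² = 0.211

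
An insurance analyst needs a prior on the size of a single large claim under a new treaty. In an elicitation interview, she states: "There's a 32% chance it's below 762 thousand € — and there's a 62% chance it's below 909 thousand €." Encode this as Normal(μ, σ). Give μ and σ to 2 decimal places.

μ = 850.92, σ = 190.12

For Normal(μ,σ), the p-quantile is μ + z_p·σ. Here z_{0.32} = -0.4677, z_{0.62} = 0.3055.
So 762 = μ − 0.4677σ and 909 = μ + 0.3055σ.
Subtracting: σ = (909 − 762)/(0.3055 − (-0.4677)) = 190.12.
Then μ = 762 − (-0.4677)·190.12 = 850.92.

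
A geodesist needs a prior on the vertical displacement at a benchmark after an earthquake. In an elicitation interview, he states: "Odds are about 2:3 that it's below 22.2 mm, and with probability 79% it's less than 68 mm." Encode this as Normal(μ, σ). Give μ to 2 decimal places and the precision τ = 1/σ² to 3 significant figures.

μ = 33.15, τ = 0.000535

For Normal(μ,σ), the p-quantile is μ + z_p·σ. Here z_{0.4} = -0.2533, z_{0.79} = 0.8064.
So 22.2 = μ − 0.2533σ and 68 = μ + 0.8064σ.
Subtracting: σ = (68 − 22.2)/(0.8064 − (-0.2533)) = 43.22.
Then μ = 22.2 − (-0.2533)·43.22 = 33.15.
Precision τ = 1/σ² = 1/43.22² = 0.000535.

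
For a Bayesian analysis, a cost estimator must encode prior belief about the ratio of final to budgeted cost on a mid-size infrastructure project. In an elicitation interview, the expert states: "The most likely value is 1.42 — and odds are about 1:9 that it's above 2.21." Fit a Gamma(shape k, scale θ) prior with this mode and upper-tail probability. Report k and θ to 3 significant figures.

k ≈ 10.6, θ ≈ 0.148

Gamma(k,θ) with k>1 has mode (k−1)θ, so θ = 1.42/(k−1).
Need P(X < 2.21) = 0.9 with θ tied to k this way. Start at k = 2, θ = 1.42: P(X<2.21) ≈ 0.461.
Too low — raise k to concentrate. Iterating converges to k ≈ 10.6.
Then θ = 1.42/(10.6−1) ≈ 0.148.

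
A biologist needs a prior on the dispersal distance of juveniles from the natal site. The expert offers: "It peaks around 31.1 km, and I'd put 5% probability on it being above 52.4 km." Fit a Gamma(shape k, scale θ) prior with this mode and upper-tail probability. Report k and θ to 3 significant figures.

Gamma(k,θ) with k>1 has mode (k−1)θ, so θ = 31.1/(k−1).
Need P(X < 52.4) = 0.95 with θ tied to k this way. Start at k = 2, θ = 31.1: P(X<52.4) ≈ 0.502.
Too low — raise k to concentrate. Iterating converges to k ≈ 11.3.
Then θ = 31.1/(11.3−1) ≈ 3.03.

k ≈ 11.3, θ ≈ 3.03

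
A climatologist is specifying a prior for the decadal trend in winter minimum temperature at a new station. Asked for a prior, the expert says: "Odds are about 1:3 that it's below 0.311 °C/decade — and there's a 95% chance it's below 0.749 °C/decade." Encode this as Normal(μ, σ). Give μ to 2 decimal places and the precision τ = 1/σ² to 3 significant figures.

μ = 0.44, τ = 28

The p-quantile of Normal(μ,σ) is μ + z_p·σ, with z_{0.25} = -0.6745 and z_{0.95} = 1.645.
Eliminate σ: μ = (z₂·x₁ − z₁·x₂)/(z₂ − z₁) = (1.645·0.311 − (-0.6745)·0.749)/2.319 = 0.44.
Then σ = (x₂ − x₁)/(z₂ − z₁) = (0.749 − 0.311)/2.319 = 0.19.
Precision τ = 1/σ² = 1/0.1888² = 28.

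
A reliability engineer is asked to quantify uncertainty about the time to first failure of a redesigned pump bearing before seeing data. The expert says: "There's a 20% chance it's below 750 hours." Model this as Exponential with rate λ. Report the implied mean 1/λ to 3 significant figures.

mean ≈ 3360 hours

P(T < 750.0) = 1 − e^(−λ·750.0) = 0.2, so λ = −ln(1−0.2)/750.0 = −ln(0.8)/750.0 = 0.000298.
Mean = 1/λ = 3360 hours.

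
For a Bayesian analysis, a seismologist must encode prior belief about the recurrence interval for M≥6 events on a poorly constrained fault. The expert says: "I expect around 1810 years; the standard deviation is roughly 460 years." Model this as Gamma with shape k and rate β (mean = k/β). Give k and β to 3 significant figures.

For Gamma(k, rate β): mean = k/β, variance = k/β², so CV = 1/√k.
CV = SD/mean = 460/1810 = 0.2541, hence k = 1/CV² = 15.5.
Then β = k/mean = 15.5/1810 = 0.00855.

k ≈ 15.5, β ≈ 0.00855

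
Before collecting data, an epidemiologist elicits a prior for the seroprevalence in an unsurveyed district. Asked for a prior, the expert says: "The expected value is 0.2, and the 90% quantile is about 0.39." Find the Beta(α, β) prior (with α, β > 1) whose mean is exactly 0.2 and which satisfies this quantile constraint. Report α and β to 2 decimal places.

α ≈ 1.57, β ≈ 6.28

With mean 0.2 fixed, write α = 0.2s, β = 0.8s where s = α+β.
Need P(θ < 0.39) = 0.9 under Beta(0.2s, 0.8s). Normal approximation: (q−m)/√(m(1−m)/s) ≈ z_{0.9} = 1.28, so s ≈ 0.2·0.8·(1.28)²/(0.39−0.2)² = 7.3.
At s = 7.3: P(θ<0.39) ≈ 0.893. Adjusting to match 0.9 gives s ≈ 7.86.
So α = 0.2·7.86 ≈ 1.57, β = 0.8·7.86 ≈ 6.28.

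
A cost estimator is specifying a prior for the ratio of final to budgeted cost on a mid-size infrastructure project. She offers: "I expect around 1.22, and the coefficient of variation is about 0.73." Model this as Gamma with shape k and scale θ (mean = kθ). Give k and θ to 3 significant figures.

k ≈ 1.88, θ ≈ 0.65

For Gamma(k, scale θ): mean = kθ, variance = kθ², so CV = 1/√k.
CV = 0.73, hence k = 1/CV² = 1.88.
Then θ = mean/k = 1.22/1.88 = 0.65.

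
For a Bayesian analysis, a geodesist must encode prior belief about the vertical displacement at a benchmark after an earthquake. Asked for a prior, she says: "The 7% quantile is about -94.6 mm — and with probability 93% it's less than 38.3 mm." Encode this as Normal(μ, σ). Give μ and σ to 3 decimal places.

μ = -28.150, σ = 45.027

The p-quantile of Normal(μ,σ) is μ + z_p·σ, with z_{0.07} = -1.476 and z_{0.93} = 1.476.
Eliminate σ: μ = (z₂·x₁ − z₁·x₂)/(z₂ − z₁) = (1.476·-94.6 − (-1.476)·38.3)/2.952 = -28.150.
Then σ = (x₂ − x₁)/(z₂ − z₁) = (38.3 − -94.6)/2.952 = 45.027.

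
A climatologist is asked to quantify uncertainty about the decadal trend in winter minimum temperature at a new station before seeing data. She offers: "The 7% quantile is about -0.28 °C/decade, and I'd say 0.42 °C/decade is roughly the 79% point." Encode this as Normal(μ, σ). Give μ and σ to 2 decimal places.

The p-quantile of Normal(μ,σ) is μ + z_p·σ, with z_{0.07} = -1.476 and z_{0.79} = 0.8064.
Eliminate σ: μ = (z₂·x₁ − z₁·x₂)/(z₂ − z₁) = (0.8064·-0.28 − (-1.476)·0.42)/2.282 = 0.17.
Then σ = (x₂ − x₁)/(z₂ − z₁) = (0.42 − -0.28)/2.282 = 0.31.

μ = 0.17, σ = 0.31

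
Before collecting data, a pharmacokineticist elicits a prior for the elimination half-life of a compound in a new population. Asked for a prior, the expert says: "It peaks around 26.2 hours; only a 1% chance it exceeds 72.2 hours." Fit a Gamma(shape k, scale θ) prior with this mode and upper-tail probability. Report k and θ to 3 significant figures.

k ≈ 5.47, θ ≈ 5.86

Gamma(k,θ) with k>1 has mode (k−1)θ, so θ = 26.2/(k−1).
Need P(X < 72.2) = 0.99 with θ tied to k this way. Start at k = 2, θ = 26.2: P(X<72.2) ≈ 0.761.
Too low — raise k to concentrate. Iterating converges to k ≈ 5.47.
Then θ = 26.2/(5.47−1) ≈ 5.86.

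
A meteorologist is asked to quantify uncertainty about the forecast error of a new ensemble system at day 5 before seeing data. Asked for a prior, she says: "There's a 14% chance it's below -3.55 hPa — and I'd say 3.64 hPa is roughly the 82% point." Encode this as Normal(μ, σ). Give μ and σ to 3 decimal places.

μ = 0.342, σ = 3.603

The p-quantile of Normal(μ,σ) is μ + z_p·σ, with z_{0.14} = -1.08 and z_{0.82} = 0.9154.
Eliminate σ: μ = (z₂·x₁ − z₁·x₂)/(z₂ − z₁) = (0.9154·-3.55 − (-1.08)·3.64)/1.996 = 0.342.
Then σ = (x₂ − x₁)/(z₂ − z₁) = (3.64 − -3.55)/1.996 = 3.603.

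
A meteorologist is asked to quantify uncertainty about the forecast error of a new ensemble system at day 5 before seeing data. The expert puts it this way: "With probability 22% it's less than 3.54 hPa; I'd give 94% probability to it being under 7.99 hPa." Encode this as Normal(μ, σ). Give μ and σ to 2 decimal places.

μ = 5.02, σ = 1.91

For Normal(μ,σ), the p-quantile is μ + z_p·σ. Here z_{0.22} = -0.7722, z_{0.94} = 1.555.
So 3.54 = μ − 0.7722σ and 7.99 = μ + 1.555σ.
Subtracting: σ = (7.99 − 3.54)/(1.555 − (-0.7722)) = 1.91.
Then μ = 3.54 − (-0.7722)·1.91 = 5.02.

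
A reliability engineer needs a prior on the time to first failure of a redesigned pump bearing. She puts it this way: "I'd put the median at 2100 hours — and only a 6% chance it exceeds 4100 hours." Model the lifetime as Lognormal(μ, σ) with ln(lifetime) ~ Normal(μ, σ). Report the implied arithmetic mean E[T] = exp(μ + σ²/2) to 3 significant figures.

E[T] ≈ 2300 hours

If T ~ Lognormal(μ,σ) then ln T ~ Normal(μ,σ), so the p-quantile of ln T is μ + z_p·σ.
ln(2100) = 7.65 and ln(4100) = 8.319; z_{0.5} = 0, z_{0.94} = 1.555.
σ = (8.319 − 7.65)/(1.555 − (0)) = 0.430.
μ = 7.65 − (0)·0.430 = 7.650.
E[T] = exp(μ + σ²/2) = exp(7.650 + 0.0926) = 2300 hours.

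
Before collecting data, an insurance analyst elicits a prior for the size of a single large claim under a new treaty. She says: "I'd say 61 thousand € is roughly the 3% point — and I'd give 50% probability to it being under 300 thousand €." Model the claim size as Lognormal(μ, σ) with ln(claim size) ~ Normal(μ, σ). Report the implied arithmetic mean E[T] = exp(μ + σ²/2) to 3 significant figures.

If T ~ Lognormal(μ,σ) then ln T ~ Normal(μ,σ), so the p-quantile of ln T is μ + z_p·σ.
ln(61) = 4.111 and ln(300) = 5.704; z_{0.03} = -1.881, z_{0.5} = 0.
σ = (5.704 − 4.111)/(0 − (-1.881)) = 0.847.
μ = 4.111 − (-1.881)·0.847 = 5.704.
E[T] = exp(μ + σ²/2) = exp(5.704 + 0.3586) = 429 thousand €.

E[T] ≈ 429 thousand €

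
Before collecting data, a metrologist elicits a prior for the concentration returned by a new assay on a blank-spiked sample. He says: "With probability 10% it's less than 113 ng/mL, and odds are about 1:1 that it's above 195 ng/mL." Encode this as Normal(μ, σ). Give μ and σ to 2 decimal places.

For Normal(μ,σ), the p-quantile is μ + z_p·σ. Here z_{0.1} = -1.282, z_{0.5} = 0.
So 113 = μ − 1.282σ and 195 = μ + 0σ.
Subtracting: σ = (195 − 113)/(0 − (-1.282)) = 63.98.
Then μ = 113 − (-1.282)·63.98 = 195.00.

μ = 195.00, σ = 63.98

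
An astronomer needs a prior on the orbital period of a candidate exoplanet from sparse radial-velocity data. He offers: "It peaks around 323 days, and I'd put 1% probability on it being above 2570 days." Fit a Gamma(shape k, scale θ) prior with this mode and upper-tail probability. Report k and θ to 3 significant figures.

k ≈ 1.78, θ ≈ 413

Gamma(k,θ) with k>1 has mode (k−1)θ, so θ = 323/(k−1).
Need P(X < 2570) = 0.99 with θ tied to k this way. Start at k = 2, θ = 323: P(X<2570) ≈ 0.997.
Too high — lower k to spread out. Iterating converges to k ≈ 1.78.
Then θ = 323/(1.78−1) ≈ 413.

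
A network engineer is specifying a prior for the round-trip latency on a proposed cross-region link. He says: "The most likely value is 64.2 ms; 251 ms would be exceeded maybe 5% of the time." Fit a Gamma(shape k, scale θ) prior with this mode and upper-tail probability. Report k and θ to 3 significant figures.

Gamma(k,θ) with k>1 has mode (k−1)θ, so θ = 64.2/(k−1).
Need P(X < 251) = 0.95 with θ tied to k this way. Start at k = 2, θ = 64.2: P(X<251) ≈ 0.902.
Too low — raise k to concentrate. Iterating converges to k ≈ 2.36.
Then θ = 64.2/(2.36−1) ≈ 47.2.

k ≈ 2.36, θ ≈ 47.2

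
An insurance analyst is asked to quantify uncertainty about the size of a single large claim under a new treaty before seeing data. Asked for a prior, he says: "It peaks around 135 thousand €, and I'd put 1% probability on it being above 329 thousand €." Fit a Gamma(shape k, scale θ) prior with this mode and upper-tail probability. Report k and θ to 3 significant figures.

Gamma(k,θ) with k>1 has mode (k−1)θ, so θ = 135/(k−1).
Need P(X < 329) = 0.99 with θ tied to k this way. Start at k = 2, θ = 135: P(X<329) ≈ 0.700.
Too low — raise k to concentrate. Iterating converges to k ≈ 6.95.
Then θ = 135/(6.95−1) ≈ 22.7.

k ≈ 6.95, θ ≈ 22.7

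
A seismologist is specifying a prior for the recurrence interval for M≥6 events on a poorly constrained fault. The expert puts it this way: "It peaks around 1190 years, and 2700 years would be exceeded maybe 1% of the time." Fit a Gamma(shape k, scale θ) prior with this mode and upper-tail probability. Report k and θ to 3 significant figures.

Gamma(k,θ) with k>1 has mode (k−1)θ, so θ = 1190/(k−1).
Need P(X < 2700) = 0.99 with θ tied to k this way. Start at k = 2, θ = 1190: P(X<2700) ≈ 0.662.
Too low — raise k to concentrate. Iterating converges to k ≈ 8.14.
Then θ = 1190/(8.14−1) ≈ 167.

k ≈ 8.14, θ ≈ 167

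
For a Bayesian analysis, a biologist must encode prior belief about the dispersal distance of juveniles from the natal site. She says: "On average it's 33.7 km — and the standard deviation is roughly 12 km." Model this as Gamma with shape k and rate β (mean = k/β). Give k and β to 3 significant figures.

k ≈ 7.89, β ≈ 0.234

For Gamma(k, rate β): mean = k/β, variance = k/β², so CV = 1/√k.
CV = SD/mean = 12/33.7 = 0.3561, hence k = 1/CV² = 7.89.
Then β = k/mean = 7.89/33.7 = 0.234.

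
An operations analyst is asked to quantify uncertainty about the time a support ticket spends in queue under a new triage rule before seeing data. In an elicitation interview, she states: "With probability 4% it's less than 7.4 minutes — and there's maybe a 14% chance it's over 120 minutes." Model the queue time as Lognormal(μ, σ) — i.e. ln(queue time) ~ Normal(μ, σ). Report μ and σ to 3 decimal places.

If T ~ Lognormal(μ,σ) then ln T ~ Normal(μ,σ), so the p-quantile of ln T is μ + z_p·σ.
ln(7.4) = 2.001 and ln(120) = 4.787; z_{0.04} = -1.751, z_{0.86} = 1.08.
σ = (4.787 − 2.001)/(1.08 − (-1.751)) = 0.984.
μ = 2.001 − (-1.751)·0.984 = 3.724.

μ ≈ 3.724, σ ≈ 0.984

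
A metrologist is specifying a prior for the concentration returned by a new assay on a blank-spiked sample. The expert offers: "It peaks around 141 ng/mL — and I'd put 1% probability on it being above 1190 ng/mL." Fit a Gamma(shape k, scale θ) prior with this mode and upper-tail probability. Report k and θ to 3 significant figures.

Gamma(k,θ) with k>1 has mode (k−1)θ, so θ = 141/(k−1).
Need P(X < 1190) = 0.99 with θ tied to k this way. Start at k = 2, θ = 141: P(X<1190) ≈ 0.998.
Too high — lower k to spread out. Iterating converges to k ≈ 1.72.
Then θ = 141/(1.72−1) ≈ 195.

k ≈ 1.72, θ ≈ 195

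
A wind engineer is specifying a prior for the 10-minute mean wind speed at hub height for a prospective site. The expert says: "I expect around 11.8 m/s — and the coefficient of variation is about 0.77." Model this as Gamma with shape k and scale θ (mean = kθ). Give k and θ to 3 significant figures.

k ≈ 1.69, θ ≈ 7

For Gamma(k, scale θ): mean = kθ, variance = kθ², so CV = 1/√k.
CV = 0.77, hence k = 1/CV² = 1.69.
Then θ = mean/k = 11.8/1.69 = 7.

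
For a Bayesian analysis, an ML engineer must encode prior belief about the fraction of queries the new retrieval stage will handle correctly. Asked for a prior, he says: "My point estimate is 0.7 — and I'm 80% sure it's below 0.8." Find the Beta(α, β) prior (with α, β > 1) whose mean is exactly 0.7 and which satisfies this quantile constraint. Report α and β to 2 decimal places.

α ≈ 10.80, β ≈ 4.63

With mean 0.7 fixed, write α = 0.7s, β = 0.3s where s = α+β.
Need P(θ < 0.8) = 0.8 under Beta(0.7s, 0.3s). Normal approximation: (q−m)/√(m(1−m)/s) ≈ z_{0.8} = 0.842, so s ≈ 0.7·0.3·(0.842)²/(0.8−0.7)² = 14.9.
At s = 14.9: P(θ<0.8) ≈ 0.795. Adjusting to match 0.8 gives s ≈ 15.43.
So α = 0.7·15.43 ≈ 10.80, β = 0.3·15.43 ≈ 4.63.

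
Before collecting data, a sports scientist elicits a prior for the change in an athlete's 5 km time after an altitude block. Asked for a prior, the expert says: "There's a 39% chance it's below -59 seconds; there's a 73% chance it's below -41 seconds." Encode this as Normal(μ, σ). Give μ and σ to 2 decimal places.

The p-quantile of Normal(μ,σ) is μ + z_p·σ, with z_{0.39} = -0.2793 and z_{0.73} = 0.6128.
Eliminate σ: μ = (z₂·x₁ − z₁·x₂)/(z₂ − z₁) = (0.6128·-59 − (-0.2793)·-41)/0.8921 = -53.36.
Then σ = (x₂ − x₁)/(z₂ − z₁) = (-41 − -59)/0.8921 = 20.18.

μ = -53.36, σ = 20.18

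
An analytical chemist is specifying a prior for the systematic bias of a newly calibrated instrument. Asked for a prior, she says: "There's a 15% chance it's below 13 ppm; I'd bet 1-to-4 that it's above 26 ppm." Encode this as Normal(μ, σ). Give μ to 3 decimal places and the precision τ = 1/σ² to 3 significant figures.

μ = 20.174, τ = 0.0209

For Normal(μ,σ), the p-quantile is μ + z_p·σ. Here z_{0.15} = -1.036, z_{0.8} = 0.8416.
So 13 = μ − 1.036σ and 26 = μ + 0.8416σ.
Subtracting: σ = (26 − 13)/(0.8416 − (-1.036)) = 6.922.
Then μ = 13 − (-1.036)·6.922 = 20.174.
Precision τ = 1/σ² = 1/6.922² = 0.0209.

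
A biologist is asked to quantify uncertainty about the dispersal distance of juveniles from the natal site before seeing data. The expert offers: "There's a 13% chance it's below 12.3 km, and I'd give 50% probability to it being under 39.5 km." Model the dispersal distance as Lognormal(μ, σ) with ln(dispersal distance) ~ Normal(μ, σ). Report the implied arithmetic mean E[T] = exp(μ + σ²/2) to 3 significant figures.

E[T] ≈ 67.5 km

If T ~ Lognormal(μ,σ) then ln T ~ Normal(μ,σ), so the p-quantile of ln T is μ + z_p·σ.
ln(12.3) = 2.51 and ln(39.5) = 3.676; z_{0.13} = -1.126, z_{0.5} = 0.
σ = (3.676 − 2.51)/(0 − (-1.126)) = 1.036.
μ = 2.51 − (-1.126)·1.036 = 3.676.
E[T] = exp(μ + σ²/2) = exp(3.676 + 0.5364) = 67.5 km.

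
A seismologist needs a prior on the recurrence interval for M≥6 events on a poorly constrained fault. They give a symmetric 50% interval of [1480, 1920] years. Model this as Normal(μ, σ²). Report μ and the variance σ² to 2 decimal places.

μ = 1700.00, σ² = 106388.49

A symmetric 50% interval runs μ ± z·σ with z = 0.6745.
Half-width = 220, so σ = 220/0.6745 = 326.172 and σ² = 106388.49.
μ is the interval midpoint, 1700.00.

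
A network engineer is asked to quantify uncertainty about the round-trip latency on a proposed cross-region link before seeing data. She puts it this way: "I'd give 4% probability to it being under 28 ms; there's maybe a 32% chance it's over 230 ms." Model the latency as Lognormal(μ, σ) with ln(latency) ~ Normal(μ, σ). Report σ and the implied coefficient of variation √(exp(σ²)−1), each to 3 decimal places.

σ ≈ 0.949, CV ≈ 1.209

If T ~ Lognormal(μ,σ) then ln T ~ Normal(μ,σ), so the p-quantile of ln T is μ + z_p·σ.
ln(28) = 3.332 and ln(230) = 5.438; z_{0.04} = -1.751, z_{0.68} = 0.4677.
σ = (5.438 − 3.332)/(0.4677 − (-1.751)) = 0.949.
μ = 3.332 − (-1.751)·0.949 = 4.994.
CV = √(exp(σ²)−1) = √(exp(0.9011)−1) = 1.209.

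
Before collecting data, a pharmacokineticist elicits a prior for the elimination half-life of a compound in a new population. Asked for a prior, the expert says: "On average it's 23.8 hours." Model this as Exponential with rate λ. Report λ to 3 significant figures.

Exponential mean = 1/λ, so λ = 1/23.8 = 0.042.

λ ≈ 0.042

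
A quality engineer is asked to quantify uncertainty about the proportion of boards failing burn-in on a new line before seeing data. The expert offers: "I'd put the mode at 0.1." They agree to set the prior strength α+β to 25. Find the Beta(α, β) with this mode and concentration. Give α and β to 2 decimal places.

For α,β > 1 the Beta mode is (α−1)/(α+β−2). With α+β = 25, the mode is (α−1)/23.
Set (α−1)/23 = 0.1 → α = 1 + 0.1·23 = 3.30.
β = 25 − α = 21.70.

α = 3.30, β = 21.70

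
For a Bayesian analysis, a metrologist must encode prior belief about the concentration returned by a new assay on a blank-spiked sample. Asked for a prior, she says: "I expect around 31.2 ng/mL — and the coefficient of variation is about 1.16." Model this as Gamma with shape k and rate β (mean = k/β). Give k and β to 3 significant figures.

k ≈ 0.743, β ≈ 0.0238

For Gamma(k, rate β): mean = k/β, variance = k/β², so CV = 1/√k.
CV = 1.16, hence k = 1/CV² = 0.743.
Then β = k/mean = 0.743/31.2 = 0.0238.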